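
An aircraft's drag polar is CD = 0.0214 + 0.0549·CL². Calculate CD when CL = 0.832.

CD = 0.0214 + 0.0549 × 0.832² = 0.0214 + 0.038 = 0.0594

CD = 0.0594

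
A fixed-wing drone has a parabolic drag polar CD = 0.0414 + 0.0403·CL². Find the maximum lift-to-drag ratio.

For CD = CD0 + K·CL², (L/D)max occurs at CL* = √(CD0/K) and equals 1/(2√(K·CD0)).
(L/D)max = 1/(2√(0.0403 × 0.0414)) = 1/(2 × 0.04085) = 12.2

(L/D)max = 12.2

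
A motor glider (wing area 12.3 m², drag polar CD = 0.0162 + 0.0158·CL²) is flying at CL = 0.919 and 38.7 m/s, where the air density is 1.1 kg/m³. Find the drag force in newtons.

D = 299 N

CD = 0.0162 + 0.0158 × 0.919² = 0.02954
D = ½ρv²S·CD = ½ × 1.1 × 38.7² × 12.3 × 0.02954 = 299 N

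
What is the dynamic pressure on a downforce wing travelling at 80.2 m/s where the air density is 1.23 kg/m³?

q = ½ρv² = ½ × 1.23 × 80.2² = 3960 Pa

q = 3960 Pa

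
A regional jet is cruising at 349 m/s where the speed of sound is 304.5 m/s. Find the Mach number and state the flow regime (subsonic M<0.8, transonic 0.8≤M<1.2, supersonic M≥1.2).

M = 1.15 (transonic)

M = v/a = 349 / 304.5 = 1.15
M = 1.15 → transonic.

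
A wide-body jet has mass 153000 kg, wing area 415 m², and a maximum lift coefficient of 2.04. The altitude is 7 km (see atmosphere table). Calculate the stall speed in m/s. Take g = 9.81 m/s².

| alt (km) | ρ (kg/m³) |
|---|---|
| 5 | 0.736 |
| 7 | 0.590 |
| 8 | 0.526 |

V_stall = 77.5 m/s

At 7 km, from the table: ρ = 0.590 kg/m³.
Weight W = mg = 153000 × 9.81 = 1.501×10^6 N.
From L = ½ρV²S·CL,max = W: V_stall = √(2W/(ρSCL,max)) = √(2·1.501×10^6/(0.59·415·2.04))
V_stall = √6010 = 77.5 m/s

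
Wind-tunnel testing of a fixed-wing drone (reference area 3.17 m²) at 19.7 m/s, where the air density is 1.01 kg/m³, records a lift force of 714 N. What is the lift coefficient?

From L = ½ρv²S·CL, rearranging gives CL = 2L/(ρv²S).
CL = 2 × 714 / (1.01 × 19.7² × 3.17) = 1.15

CL = 1.15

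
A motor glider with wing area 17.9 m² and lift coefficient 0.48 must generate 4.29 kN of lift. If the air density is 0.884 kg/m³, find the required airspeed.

v = 33.6 m/s

L = ½ρv²S·CL ⇒ v = √(2L/(ρ·S·CL))
v = √(2 × 4290 / (0.884 × 17.9 × 0.48)) = √1130 = 33.6 m/s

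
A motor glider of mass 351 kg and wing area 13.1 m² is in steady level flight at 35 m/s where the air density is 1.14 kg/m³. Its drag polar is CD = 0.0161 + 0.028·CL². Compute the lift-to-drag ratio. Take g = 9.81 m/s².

In steady level flight, lift balances weight: W = mg = 351 × 9.81 = 3443.3 N.
q = ½ρv² = ½ × 1.14 × 35² = 698.2 Pa.
CL = 2W/(ρv²S) = 2×3443.3/(1.14×35²×13.1) = 0.3764.
CD = 0.0161 + 0.028 × 0.3764² = 0.02007.
L/D = CL/CD = 0.3764 / 0.02007 = 18.8

L/D = 18.8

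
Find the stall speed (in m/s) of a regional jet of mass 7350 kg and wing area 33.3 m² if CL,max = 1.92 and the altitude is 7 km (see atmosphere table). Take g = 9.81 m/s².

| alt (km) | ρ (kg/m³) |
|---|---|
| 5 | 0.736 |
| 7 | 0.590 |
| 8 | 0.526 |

At 7 km, from the table: ρ = 0.590 kg/m³.
Weight W = mg = 7350 × 9.81 = 72100 N.
From L = ½ρV²S·CL,max = W: V_stall = √(2W/(ρSCL,max)) = √(2·72100/(0.59·33.3·1.92))
V_stall = √3823 = 61.8 m/s

V_stall = 61.8 m/s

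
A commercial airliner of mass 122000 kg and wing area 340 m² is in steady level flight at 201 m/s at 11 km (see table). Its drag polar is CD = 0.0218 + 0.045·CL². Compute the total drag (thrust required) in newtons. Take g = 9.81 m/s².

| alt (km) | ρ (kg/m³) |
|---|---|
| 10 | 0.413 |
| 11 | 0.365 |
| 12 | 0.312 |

At 11 km, from the table: ρ = 0.365 kg/m³.
Level flight ⇒ L = W = m·g = 122000 × 9.81 = 1.1968×10^6 N.
Dynamic pressure q = 0.5 × 0.365 × 201² = 7373 Pa.
Required CL = L/(qS) = 1.1968×10^6/(7373·340) = 0.4774.
CD = 0.0218 + 0.045 × 0.4774² = 0.03206.
D = q·S·CD = 7373 × 340 × 0.03206 = 80360 N

D = 80400 N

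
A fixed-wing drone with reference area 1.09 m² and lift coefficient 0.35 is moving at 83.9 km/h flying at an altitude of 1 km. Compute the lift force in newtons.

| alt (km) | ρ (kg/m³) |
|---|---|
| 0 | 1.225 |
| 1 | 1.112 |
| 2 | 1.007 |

At 1 km, from the table: ρ = 1.112 kg/m³.
Convert speed: v = 83.9 km/h ÷ 3.6 = 23.31 m/s.
L = ½ρv²S·CL = ½ × 1.112 × 23.31² × 1.09 × 0.35 = 115 N

L = 115 N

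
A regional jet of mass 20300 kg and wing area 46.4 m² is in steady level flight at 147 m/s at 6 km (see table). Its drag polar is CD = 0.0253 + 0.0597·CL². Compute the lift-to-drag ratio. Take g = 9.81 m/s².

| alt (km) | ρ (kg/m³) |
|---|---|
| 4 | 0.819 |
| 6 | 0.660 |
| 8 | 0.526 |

At 6 km, from the table: ρ = 0.660 kg/m³.
Weight W = mg = 20300 × 9.81 = 1.9914×10^5 N; in level flight L = W.
q = ½ρv² = ½ × 0.66 × 147² = 7131 Pa.
CL = W/(q·S) = 1.9914×10^5 / (7131 × 46.4) = 0.6019.
CD = 0.0253 + 0.0597 × 0.6019² = 0.04693.
L/D = CL/CD = 0.6019 / 0.04693 = 12.8

L/D = 12.8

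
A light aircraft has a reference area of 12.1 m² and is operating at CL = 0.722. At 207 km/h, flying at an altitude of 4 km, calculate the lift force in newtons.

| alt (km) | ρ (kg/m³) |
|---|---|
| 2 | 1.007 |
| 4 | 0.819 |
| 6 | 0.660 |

At 4 km, from the table: ρ = 0.819 kg/m³.
Convert speed: v = 207 km/h ÷ 3.6 = 57.5 m/s.
L = ½ρv²S·CL = ½ × 0.819 × 57.5² × 12.1 × 0.722 = 11800 N ≈ 11.8 kN

L = 11800 N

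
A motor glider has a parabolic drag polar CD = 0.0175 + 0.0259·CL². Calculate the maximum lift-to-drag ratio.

For CD = CD0 + K·CL², (L/D)max occurs at CL* = √(CD0/K) and equals 1/(2√(K·CD0)).
(L/D)max = 1/(2√(0.0259 × 0.0175)) = 1/(2 × 0.02129) = 23.5

(L/D)max = 23.5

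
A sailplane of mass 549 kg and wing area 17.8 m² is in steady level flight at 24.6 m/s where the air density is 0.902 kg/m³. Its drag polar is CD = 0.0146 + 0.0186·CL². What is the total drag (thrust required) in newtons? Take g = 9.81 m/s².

D = 182 N

In steady level flight, lift balances weight: W = mg = 549 × 9.81 = 5385.7 N.
Dynamic pressure q = 0.5 × 0.902 × 24.6² = 272.9 Pa.
CL = 2W/(ρv²S) = 2×5385.7/(0.902×24.6²×17.8) = 1.109.
CD = 0.0146 + 0.0186 × 1.109² = 0.03746.
D = q·S·CD = 272.9 × 17.8 × 0.03746 = 182 N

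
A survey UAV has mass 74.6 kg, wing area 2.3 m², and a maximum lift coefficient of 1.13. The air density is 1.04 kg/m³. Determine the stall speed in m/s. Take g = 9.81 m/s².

V_stall = 23.3 m/s

At stall, lift equals weight: L = W = m·g = 74.6 × 9.81 = 731.8 N.
V_stall = √(2W/(ρ·S·CL,max)) = √(2 × 731.8 / (1.04 × 2.3 × 1.13))
V_stall = √541.5 = 23.3 m/s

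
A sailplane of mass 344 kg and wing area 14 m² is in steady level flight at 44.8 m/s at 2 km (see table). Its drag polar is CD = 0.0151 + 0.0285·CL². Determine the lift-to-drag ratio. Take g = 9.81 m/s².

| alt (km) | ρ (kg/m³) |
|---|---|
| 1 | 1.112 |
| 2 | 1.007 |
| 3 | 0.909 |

L/D = 14.3

At 2 km, from the table: ρ = 1.007 kg/m³.
In steady level flight, lift balances weight: W = mg = 344 × 9.81 = 3374.6 N.
q = ½ρv² = ½ × 1.007 × 44.8² = 1011 Pa.
Required CL = L/(qS) = 3374.6/(1011·14) = 0.2385.
CD = 0.0151 + 0.0285 × 0.2385² = 0.01672.
L/D = CL/CD = 0.2385 / 0.01672 = 14.3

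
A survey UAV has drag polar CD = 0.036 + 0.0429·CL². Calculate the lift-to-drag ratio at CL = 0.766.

L/D = 12.5

CD = 0.036 + 0.0429 × 0.766² = 0.06117
L/D = CL/CD = 0.766 / 0.06117 = 12.5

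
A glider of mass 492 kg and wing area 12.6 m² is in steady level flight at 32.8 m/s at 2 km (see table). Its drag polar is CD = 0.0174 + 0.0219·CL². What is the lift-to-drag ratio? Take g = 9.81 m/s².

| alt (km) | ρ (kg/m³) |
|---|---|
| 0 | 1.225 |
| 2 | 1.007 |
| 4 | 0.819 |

L/D = 24.9

At 2 km, from the table: ρ = 1.007 kg/m³.
Level flight ⇒ L = W = m·g = 492 × 9.81 = 4826.5 N.
q = ½ρv² = ½ × 1.007 × 32.8² = 541.7 Pa.
CL = 2W/(ρv²S) = 2×4826.5/(1.007×32.8²×12.6) = 0.7072.
CD = 0.0174 + 0.0219 × 0.7072² = 0.02835.
L/D = CL/CD = 0.7072 / 0.02835 = 24.9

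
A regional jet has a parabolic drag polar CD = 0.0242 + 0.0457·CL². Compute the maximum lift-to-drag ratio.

(L/D)max = 15

For CD = CD0 + K·CL², (L/D)max occurs at CL* = √(CD0/K) and equals 1/(2√(K·CD0)).
(L/D)max = 1/(2√(0.0457 × 0.0242)) = 1/(2 × 0.03326) = 15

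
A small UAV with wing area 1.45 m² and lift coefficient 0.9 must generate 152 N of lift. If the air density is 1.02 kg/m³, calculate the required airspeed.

L = ½ρv²S·CL ⇒ v = √(2L/(ρ·S·CL))
v = √(2 × 152 / (1.02 × 1.45 × 0.9)) = √228.4 = 15.1 m/s

v = 15.1 m/s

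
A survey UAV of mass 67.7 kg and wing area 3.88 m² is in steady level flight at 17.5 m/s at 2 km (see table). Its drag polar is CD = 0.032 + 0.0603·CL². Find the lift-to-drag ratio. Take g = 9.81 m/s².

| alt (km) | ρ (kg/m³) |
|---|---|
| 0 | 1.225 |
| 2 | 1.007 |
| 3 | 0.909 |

L/D = 10.4

At 2 km, from the table: ρ = 1.007 kg/m³.
Level flight ⇒ L = W = m·g = 67.7 × 9.81 = 664.14 N.
Dynamic pressure q = 0.5 × 1.007 × 17.5² = 154.2 Pa.
CL = W/(q·S) = 664.14 / (154.2 × 3.88) = 1.11.
CD = 0.032 + 0.0603 × 1.11² = 0.1063.
L/D = CL/CD = 1.11 / 0.1063 = 10.4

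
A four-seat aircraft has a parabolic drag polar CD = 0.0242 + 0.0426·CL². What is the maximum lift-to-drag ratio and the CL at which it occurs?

For CD = CD0 + K·CL², (L/D)max occurs at CL* = √(CD0/K) and equals 1/(2√(K·CD0)).
(L/D)max = 1/(2√(0.0426 × 0.0242)) = 1/(2 × 0.03211) = 15.6
CL* = √(0.0242/0.0426) = 0.754

(L/D)max = 15.6, at CL = 0.754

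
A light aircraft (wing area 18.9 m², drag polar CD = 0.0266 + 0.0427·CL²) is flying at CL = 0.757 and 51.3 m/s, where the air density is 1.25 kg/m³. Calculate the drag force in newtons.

CD = 0.0266 + 0.0427 × 0.757² = 0.05107
D = ½ρv²S·CD = ½ × 1.25 × 51.3² × 18.9 × 0.05107 = 1590 N

D = 1590 N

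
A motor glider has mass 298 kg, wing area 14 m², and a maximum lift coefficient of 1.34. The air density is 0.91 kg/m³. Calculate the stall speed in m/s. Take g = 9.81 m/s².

Weight W = mg = 298 × 9.81 = 2923 N.
From L = ½ρV²S·CL,max = W: V_stall = √(2W/(ρSCL,max)) = √(2·2923/(0.91·14·1.34))
V_stall = √342.5 = 18.5 m/s

V_stall = 18.5 m/s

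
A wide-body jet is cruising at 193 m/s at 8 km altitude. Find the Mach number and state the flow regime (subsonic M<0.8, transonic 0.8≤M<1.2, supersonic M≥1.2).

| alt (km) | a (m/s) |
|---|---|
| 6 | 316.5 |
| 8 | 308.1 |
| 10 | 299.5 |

At 8 km, from the table: a = 308.1 m/s.
M = v/a = 193 / 308.1 = 0.626
M = 0.626 → subsonic.

M = 0.626 (subsonic)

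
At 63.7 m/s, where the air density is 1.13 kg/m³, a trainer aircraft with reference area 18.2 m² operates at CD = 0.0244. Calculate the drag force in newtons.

Dynamic pressure q = ½ρv² = ½ × 1.13 × 63.7² = 2293 Pa.
D = q·S·CD = 2293 × 18.2 × 0.0244 = 1020 N

D = 1020 N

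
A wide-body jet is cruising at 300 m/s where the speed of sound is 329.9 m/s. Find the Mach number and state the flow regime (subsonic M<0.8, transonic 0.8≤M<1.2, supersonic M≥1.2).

M = v/a = 300 / 329.9 = 0.909
M = 0.909 → transonic.

M = 0.909 (transonic)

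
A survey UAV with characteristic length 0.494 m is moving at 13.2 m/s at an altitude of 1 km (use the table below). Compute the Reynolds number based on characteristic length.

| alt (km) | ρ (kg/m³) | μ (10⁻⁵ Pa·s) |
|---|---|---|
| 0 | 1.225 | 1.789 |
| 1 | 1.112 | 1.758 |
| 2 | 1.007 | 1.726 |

At 1 km, from the table: ρ = 1.112 kg/m³, μ = 1.758×10⁻⁵ Pa·s.
Re = ρ·v·c/μ = 1.112 × 13.2 × 0.494 / (1.758×10⁻⁵) = 4.12×10^5

Re = 4.12×10^5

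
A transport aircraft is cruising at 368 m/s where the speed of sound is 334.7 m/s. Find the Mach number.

M = 1.1

M = v/a = 368 / 334.7 = 1.1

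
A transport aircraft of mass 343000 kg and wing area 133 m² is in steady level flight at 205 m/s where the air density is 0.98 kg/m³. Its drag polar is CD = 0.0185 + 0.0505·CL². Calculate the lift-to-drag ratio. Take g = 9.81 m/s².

L/D = 13

Level flight ⇒ L = W = m·g = 343000 × 9.81 = 3.3648×10^6 N.
Dynamic pressure q = 0.5 × 0.98 × 205² = 20590 Pa.
CL = W/(q·S) = 3.3648×10^6 / (20590 × 133) = 1.229.
CD = 0.0185 + 0.0505 × 1.229² = 0.09473.
L/D = CL/CD = 1.229 / 0.09473 = 13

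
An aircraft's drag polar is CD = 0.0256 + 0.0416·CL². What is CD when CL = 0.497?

CD = 0.0256 + 0.0416 × 0.497² = 0.0256 + 0.01028 = 0.0359

CD = 0.0359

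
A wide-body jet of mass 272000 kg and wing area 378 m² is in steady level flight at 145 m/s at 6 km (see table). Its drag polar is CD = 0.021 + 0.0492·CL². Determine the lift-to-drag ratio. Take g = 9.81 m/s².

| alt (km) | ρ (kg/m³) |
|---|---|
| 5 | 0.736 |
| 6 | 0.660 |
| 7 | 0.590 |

L/D = 14.1

At 6 km, from the table: ρ = 0.660 kg/m³.
Level flight ⇒ L = W = m·g = 272000 × 9.81 = 2.6683×10^6 N.
Dynamic pressure q = 0.5 × 0.66 × 145² = 6938 Pa.
CL = W/(q·S) = 2.6683×10^6 / (6938 × 378) = 1.017.
CD = 0.021 + 0.0492 × 1.017² = 0.07193.
L/D = CL/CD = 1.017 / 0.07193 = 14.1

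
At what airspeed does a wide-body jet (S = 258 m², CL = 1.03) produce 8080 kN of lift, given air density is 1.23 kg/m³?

v = 222 m/s

L = ½ρv²S·CL ⇒ v = √(2L/(ρ·S·CL))
v = √(2 × 8.08×10^6 / (1.23 × 258 × 1.03)) = √49440 = 222 m/s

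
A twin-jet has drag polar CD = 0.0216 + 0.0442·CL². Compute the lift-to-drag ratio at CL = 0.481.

CD = 0.0216 + 0.0442 × 0.481² = 0.03183
L/D = CL/CD = 0.481 / 0.03183 = 15.1

L/D = 15.1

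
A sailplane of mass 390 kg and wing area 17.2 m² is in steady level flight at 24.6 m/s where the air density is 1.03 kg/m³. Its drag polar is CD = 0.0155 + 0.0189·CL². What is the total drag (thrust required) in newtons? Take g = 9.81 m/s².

D = 135 N

Level flight ⇒ L = W = m·g = 390 × 9.81 = 3825.9 N.
Dynamic pressure q = 0.5 × 1.03 × 24.6² = 311.7 Pa.
CL = 2W/(ρv²S) = 2×3825.9/(1.03×24.6²×17.2) = 0.7137.
CD = 0.0155 + 0.0189 × 0.7137² = 0.02513.
D = q·S·CD = 311.7 × 17.2 × 0.02513 = 134.7 N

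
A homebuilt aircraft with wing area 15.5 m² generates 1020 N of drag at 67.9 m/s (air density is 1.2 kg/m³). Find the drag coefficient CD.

From D = ½ρv²S·CD, rearranging gives CD = 2D/(ρv²S).
CD = 2 × 1020 / (1.2 × 67.9² × 15.5) = 0.0238

CD = 0.0238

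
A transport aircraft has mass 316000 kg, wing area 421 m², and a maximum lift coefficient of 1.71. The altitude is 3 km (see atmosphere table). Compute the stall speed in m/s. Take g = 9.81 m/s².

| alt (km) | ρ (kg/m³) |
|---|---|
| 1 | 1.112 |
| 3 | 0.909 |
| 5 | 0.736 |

At 3 km, from the table: ρ = 0.909 kg/m³.
Weight W = mg = 316000 × 9.81 = 3.1×10^6 N.
V_stall = √(2W/(ρ·S·CL,max)) = √(2 × 3.1×10^6 / (0.909 × 421 × 1.71))
V_stall = √9474 = 97.3 m/s

V_stall = 97.3 m/s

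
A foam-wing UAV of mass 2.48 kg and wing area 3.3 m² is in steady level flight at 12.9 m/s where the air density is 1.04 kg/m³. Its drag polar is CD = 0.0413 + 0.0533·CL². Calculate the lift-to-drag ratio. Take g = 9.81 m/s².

In steady level flight, lift balances weight: W = mg = 2.48 × 9.81 = 24.329 N.
Dynamic pressure q = 0.5 × 1.04 × 12.9² = 86.53 Pa.
Required CL = L/(qS) = 24.329/(86.53·3.3) = 0.0852.
CD = 0.0413 + 0.0533 × 0.0852² = 0.04169.
L/D = CL/CD = 0.0852 / 0.04169 = 2.04

L/D = 2.04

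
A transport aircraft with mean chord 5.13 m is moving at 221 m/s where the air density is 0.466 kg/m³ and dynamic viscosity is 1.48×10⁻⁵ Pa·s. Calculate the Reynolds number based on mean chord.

Re = ρ·v·c/μ = 0.466 × 221 × 5.13 / (1.48×10⁻⁵) = 3.57×10^7

Re = 3.57×10^7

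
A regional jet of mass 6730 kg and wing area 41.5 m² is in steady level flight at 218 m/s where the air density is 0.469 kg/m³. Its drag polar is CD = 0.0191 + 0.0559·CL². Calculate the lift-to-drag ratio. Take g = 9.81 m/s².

Level flight ⇒ L = W = m·g = 6730 × 9.81 = 66021 N.
q = ½ρv² = ½ × 0.469 × 218² = 11140 Pa.
CL = 2W/(ρv²S) = 2×66021/(0.469×218²×41.5) = 0.1428.
CD = 0.0191 + 0.0559 × 0.1428² = 0.02024.
L/D = CL/CD = 0.1428 / 0.02024 = 7.05

L/D = 7.05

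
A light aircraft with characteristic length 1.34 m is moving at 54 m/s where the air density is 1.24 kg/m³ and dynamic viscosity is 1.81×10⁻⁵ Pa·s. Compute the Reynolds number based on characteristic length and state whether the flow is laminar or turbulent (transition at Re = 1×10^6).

Re = ρ·v·c/μ = 1.24 × 54 × 1.34 / (1.81×10⁻⁵) = 4.96×10^6
Since 4.96×10^6 > 1×10^6, the flow is turbulent.

Re = 4.96×10^6 (turbulent)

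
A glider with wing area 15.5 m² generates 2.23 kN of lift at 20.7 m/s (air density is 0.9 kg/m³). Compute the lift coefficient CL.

From L = ½ρv²S·CL, rearranging gives CL = 2L/(ρv²S).
CL = 2 × 2230 / (0.9 × 20.7² × 15.5) = 0.746

CL = 0.746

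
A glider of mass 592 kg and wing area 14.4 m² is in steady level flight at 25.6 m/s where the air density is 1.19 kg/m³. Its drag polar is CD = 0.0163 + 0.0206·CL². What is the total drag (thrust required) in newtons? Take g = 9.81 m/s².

Weight W = mg = 592 × 9.81 = 5807.5 N; in level flight L = W.
q = ½ρv² = ½ × 1.19 × 25.6² = 389.9 Pa.
Required CL = L/(qS) = 5807.5/(389.9·14.4) = 1.034.
CD = 0.0163 + 0.0206 × 1.034² = 0.03834.
D = q·S·CD = 389.9 × 14.4 × 0.03834 = 215.3 N

D = 215 N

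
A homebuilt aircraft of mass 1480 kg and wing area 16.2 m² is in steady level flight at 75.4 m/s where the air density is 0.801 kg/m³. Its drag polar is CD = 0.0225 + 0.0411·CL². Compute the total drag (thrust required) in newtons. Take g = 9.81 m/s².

Level flight ⇒ L = W = m·g = 1480 × 9.81 = 14519 N.
Dynamic pressure q = 0.5 × 0.801 × 75.4² = 2277 Pa.
Required CL = L/(qS) = 14519/(2277·16.2) = 0.3936.
CD = 0.0225 + 0.0411 × 0.3936² = 0.02887.
D = q·S·CD = 2277 × 16.2 × 0.02887 = 1065 N

D = 1060 N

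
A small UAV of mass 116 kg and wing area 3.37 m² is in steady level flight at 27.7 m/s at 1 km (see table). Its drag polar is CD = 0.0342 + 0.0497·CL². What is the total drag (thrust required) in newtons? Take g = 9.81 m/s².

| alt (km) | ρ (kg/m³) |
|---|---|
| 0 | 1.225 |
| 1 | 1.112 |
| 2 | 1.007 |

D = 93.9 N

At 1 km, from the table: ρ = 1.112 kg/m³.
Weight W = mg = 116 × 9.81 = 1138 N; in level flight L = W.
q = ½ρv² = ½ × 1.112 × 27.7² = 426.6 Pa.
Required CL = L/(qS) = 1138/(426.6·3.37) = 0.7915.
CD = 0.0342 + 0.0497 × 0.7915² = 0.06534.
D = q·S·CD = 426.6 × 3.37 × 0.06534 = 93.93 N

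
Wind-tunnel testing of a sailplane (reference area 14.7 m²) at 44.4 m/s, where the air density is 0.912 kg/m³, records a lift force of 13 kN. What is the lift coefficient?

CL = 0.984

From L = ½ρv²S·CL, rearranging gives CL = 2L/(ρv²S).
CL = 2 × 13000 / (0.912 × 44.4² × 14.7) = 0.984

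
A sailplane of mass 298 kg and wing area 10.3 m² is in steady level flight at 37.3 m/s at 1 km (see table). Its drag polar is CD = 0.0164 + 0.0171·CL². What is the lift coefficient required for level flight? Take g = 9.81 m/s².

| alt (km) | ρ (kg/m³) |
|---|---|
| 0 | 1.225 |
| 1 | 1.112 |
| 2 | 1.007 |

CL = 0.367

At 1 km, from the table: ρ = 1.112 kg/m³.
Level flight ⇒ L = W = m·g = 298 × 9.81 = 2923.4 N.
q = ½ρv² = ½ × 1.112 × 37.3² = 773.6 Pa.
CL = 2W/(ρv²S) = 2×2923.4/(1.112×37.3²×10.3) = 0.3669.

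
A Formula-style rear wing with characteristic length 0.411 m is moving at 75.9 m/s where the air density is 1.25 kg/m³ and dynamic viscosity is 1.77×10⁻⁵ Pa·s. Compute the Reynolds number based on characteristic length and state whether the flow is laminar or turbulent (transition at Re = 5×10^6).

Re = ρ·v·c/μ = 1.25 × 75.9 × 0.411 / (1.77×10⁻⁵) = 2.2×10^6
Since 2.2×10^6 < 5×10^6, the flow is laminar.

Re = 2.2×10^6 (laminar)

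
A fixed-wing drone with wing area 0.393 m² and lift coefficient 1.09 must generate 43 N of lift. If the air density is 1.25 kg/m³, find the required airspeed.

L = ½ρv²S·CL ⇒ v = √(2L/(ρ·S·CL))
v = √(2 × 43 / (1.25 × 0.393 × 1.09)) = √160.6 = 12.7 m/s

v = 12.7 m/s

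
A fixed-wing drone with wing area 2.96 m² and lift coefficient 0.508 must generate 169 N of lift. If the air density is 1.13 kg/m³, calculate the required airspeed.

v = 14.1 m/s

L = ½ρv²S·CL ⇒ v = √(2L/(ρ·S·CL))
v = √(2 × 169 / (1.13 × 2.96 × 0.508)) = √198.9 = 14.1 m/s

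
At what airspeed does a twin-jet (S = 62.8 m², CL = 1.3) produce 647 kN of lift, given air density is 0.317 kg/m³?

v = 224 m/s

L = ½ρv²S·CL ⇒ v = √(2L/(ρ·S·CL))
v = √(2 × 6.47×10^5 / (0.317 × 62.8 × 1.3)) = √50000 = 224 m/s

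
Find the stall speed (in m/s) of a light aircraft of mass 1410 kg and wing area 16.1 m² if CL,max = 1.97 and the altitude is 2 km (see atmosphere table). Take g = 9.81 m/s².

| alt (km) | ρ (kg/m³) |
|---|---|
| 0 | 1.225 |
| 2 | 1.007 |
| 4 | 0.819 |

V_stall = 29.4 m/s

At 2 km, from the table: ρ = 1.007 kg/m³.
Stall occurs when L = W at CL,max. W = mg = 1410 × 9.81 = 13830 N.
V_stall = √(2W/(ρ·S·CL,max)) = √(2 × 13830 / (1.007 × 16.1 × 1.97))
V_stall = √866.2 = 29.4 m/s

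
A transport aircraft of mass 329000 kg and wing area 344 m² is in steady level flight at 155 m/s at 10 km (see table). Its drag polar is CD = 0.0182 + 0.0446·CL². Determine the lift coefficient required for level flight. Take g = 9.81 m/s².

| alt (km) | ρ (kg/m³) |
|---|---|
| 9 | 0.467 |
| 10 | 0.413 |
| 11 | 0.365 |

CL = 1.89

At 10 km, from the table: ρ = 0.413 kg/m³.
In steady level flight, lift balances weight: W = mg = 329000 × 9.81 = 3.2275×10^6 N.
Dynamic pressure q = 0.5 × 0.413 × 155² = 4961 Pa.
CL = 2W/(ρv²S) = 2×3.2275×10^6/(0.413×155²×344) = 1.891.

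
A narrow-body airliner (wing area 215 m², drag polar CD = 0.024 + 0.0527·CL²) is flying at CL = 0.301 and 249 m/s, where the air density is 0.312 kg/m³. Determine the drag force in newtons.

D = 59800 N

CD = 0.024 + 0.0527 × 0.301² = 0.02877
D = ½ρv²S·CD = ½ × 0.312 × 249² × 215 × 0.02877 = 59800 N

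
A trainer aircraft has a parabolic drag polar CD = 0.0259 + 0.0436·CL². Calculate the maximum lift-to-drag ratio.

For CD = CD0 + K·CL², (L/D)max occurs at CL* = √(CD0/K) and equals 1/(2√(K·CD0)).
(L/D)max = 1/(2√(0.0436 × 0.0259)) = 1/(2 × 0.0336) = 14.9

(L/D)max = 14.9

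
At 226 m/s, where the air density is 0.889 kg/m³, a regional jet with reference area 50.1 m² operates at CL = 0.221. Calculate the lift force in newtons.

L = ½ρv²S·CL = ½ × 0.889 × 226² × 50.1 × 0.221 = 2.51×10^5 N ≈ 251 kN

L = 2.51×10^5 N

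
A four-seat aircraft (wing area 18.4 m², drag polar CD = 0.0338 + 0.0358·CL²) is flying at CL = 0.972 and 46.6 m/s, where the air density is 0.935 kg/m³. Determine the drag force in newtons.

D = 1260 N

CD = 0.0338 + 0.0358 × 0.972² = 0.06762
D = ½ρv²S·CD = ½ × 0.935 × 46.6² × 18.4 × 0.06762 = 1260 N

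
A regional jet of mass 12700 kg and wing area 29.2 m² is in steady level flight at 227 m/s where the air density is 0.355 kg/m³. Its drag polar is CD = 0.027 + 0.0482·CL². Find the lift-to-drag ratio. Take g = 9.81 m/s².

L/D = 12.4

Level flight ⇒ L = W = m·g = 12700 × 9.81 = 1.2459×10^5 N.
q = ½ρv² = ½ × 0.355 × 227² = 9146 Pa.
CL = 2W/(ρv²S) = 2×1.2459×10^5/(0.355×227²×29.2) = 0.4665.
CD = 0.027 + 0.0482 × 0.4665² = 0.03749.
L/D = CL/CD = 0.4665 / 0.03749 = 12.4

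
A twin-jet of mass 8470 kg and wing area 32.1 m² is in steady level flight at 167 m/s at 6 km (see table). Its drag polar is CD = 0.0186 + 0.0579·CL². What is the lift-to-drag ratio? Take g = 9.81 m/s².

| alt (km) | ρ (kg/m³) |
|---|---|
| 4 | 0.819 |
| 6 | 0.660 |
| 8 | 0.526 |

L/D = 12.1

At 6 km, from the table: ρ = 0.660 kg/m³.
In steady level flight, lift balances weight: W = mg = 8470 × 9.81 = 83091 N.
q = ½ρv² = ½ × 0.66 × 167² = 9203 Pa.
CL = 2W/(ρv²S) = 2×83091/(0.66×167²×32.1) = 0.2813.
CD = 0.0186 + 0.0579 × 0.2813² = 0.02318.
L/D = CL/CD = 0.2813 / 0.02318 = 12.1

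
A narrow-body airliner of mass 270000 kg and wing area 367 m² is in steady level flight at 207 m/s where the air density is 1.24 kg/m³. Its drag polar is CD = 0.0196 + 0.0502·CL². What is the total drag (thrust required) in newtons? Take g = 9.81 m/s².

D = 2.27×10^5 N

Level flight ⇒ L = W = m·g = 270000 × 9.81 = 2.6487×10^6 N.
q = ½ρv² = ½ × 1.24 × 207² = 26570 Pa.
CL = 2W/(ρv²S) = 2×2.6487×10^6/(1.24×207²×367) = 0.2717.
CD = 0.0196 + 0.0502 × 0.2717² = 0.0233.
D = q·S·CD = 26570 × 367 × 0.0233 = 2.272×10^5 N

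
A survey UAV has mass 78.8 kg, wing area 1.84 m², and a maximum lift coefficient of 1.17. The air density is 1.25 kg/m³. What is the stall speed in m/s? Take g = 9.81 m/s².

V_stall = 24 m/s

At stall, lift equals weight: L = W = m·g = 78.8 × 9.81 = 773 N.
V_stall = √(2W/(ρ·S·CL,max)) = √(2 × 773 / (1.25 × 1.84 × 1.17))
V_stall = √574.5 = 24 m/s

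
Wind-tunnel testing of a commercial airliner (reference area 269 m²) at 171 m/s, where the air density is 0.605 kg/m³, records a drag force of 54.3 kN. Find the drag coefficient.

CD = 0.0228

From D = ½ρv²S·CD, rearranging gives CD = 2D/(ρv²S).
CD = 2 × 54300 / (0.605 × 171² × 269) = 0.0228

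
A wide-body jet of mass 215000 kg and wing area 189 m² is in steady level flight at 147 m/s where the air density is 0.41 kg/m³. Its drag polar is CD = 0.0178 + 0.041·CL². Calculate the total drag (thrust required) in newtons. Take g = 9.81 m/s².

D = 2.33×10^5 N

Level flight ⇒ L = W = m·g = 215000 × 9.81 = 2.1092×10^6 N.
Dynamic pressure q = 0.5 × 0.41 × 147² = 4430 Pa.
CL = W/(q·S) = 2.1092×10^6 / (4430 × 189) = 2.519.
CD = 0.0178 + 0.041 × 2.519² = 0.278.
D = q·S·CD = 4430 × 189 × 0.278 = 2.327×10^5 N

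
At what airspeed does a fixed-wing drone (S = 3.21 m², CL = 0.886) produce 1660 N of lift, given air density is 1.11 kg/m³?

L = ½ρv²S·CL ⇒ v = √(2L/(ρ·S·CL))
v = √(2 × 1660 / (1.11 × 3.21 × 0.886)) = √1052 = 32.4 m/s

v = 32.4 m/s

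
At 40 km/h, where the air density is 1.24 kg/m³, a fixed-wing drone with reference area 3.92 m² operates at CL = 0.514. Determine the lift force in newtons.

L = 154 N

Convert speed: v = 40 km/h ÷ 3.6 = 11.11 m/s.
Dynamic pressure q = ½ρv² = ½ × 1.24 × 11.11² = 76.54 Pa.
L = q·S·CL = 76.54 × 3.92 × 0.514 = 154 N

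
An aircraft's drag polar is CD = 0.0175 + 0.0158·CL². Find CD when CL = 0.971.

CD = 0.0175 + 0.0158 × 0.971² = 0.0175 + 0.0149 = 0.0324

CD = 0.0324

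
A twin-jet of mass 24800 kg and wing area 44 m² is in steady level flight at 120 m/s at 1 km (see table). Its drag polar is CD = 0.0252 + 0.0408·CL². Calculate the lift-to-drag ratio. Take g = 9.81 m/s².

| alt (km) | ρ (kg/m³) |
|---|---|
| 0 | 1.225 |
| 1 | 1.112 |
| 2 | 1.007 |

L/D = 15.5

At 1 km, from the table: ρ = 1.112 kg/m³.
Level flight ⇒ L = W = m·g = 24800 × 9.81 = 2.4329×10^5 N.
q = ½ρv² = ½ × 1.112 × 120² = 8006 Pa.
Required CL = L/(qS) = 2.4329×10^5/(8006·44) = 0.6906.
CD = 0.0252 + 0.0408 × 0.6906² = 0.04466.
L/D = CL/CD = 0.6906 / 0.04466 = 15.5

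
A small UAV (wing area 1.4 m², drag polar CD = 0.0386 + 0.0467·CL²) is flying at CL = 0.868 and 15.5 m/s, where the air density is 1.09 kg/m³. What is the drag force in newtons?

CD = 0.0386 + 0.0467 × 0.868² = 0.07378
D = ½ρv²S·CD = ½ × 1.09 × 15.5² × 1.4 × 0.07378 = 13.5 N

D = 13.5 N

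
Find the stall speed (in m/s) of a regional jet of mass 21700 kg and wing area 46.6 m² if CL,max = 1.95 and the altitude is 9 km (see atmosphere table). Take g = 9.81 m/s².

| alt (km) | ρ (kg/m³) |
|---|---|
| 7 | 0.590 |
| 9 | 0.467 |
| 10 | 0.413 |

At 9 km, from the table: ρ = 0.467 kg/m³.
At stall, lift equals weight: L = W = m·g = 21700 × 9.81 = 2.129×10^5 N.
V_stall = √(2W/(ρ·S·CL,max)) = √(2 × 2.129×10^5 / (0.467 × 46.6 × 1.95))
V_stall = √10030 = 100 m/s

V_stall = 100 m/s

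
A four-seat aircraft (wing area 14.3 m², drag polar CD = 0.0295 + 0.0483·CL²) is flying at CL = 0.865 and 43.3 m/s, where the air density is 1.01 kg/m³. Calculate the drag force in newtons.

D = 889 N

CD = 0.0295 + 0.0483 × 0.865² = 0.06564
D = ½ρv²S·CD = ½ × 1.01 × 43.3² × 14.3 × 0.06564 = 889 N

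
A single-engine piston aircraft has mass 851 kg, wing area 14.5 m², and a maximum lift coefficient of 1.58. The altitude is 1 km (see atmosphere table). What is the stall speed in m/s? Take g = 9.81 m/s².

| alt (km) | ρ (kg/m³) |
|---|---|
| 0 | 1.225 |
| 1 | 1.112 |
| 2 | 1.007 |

At 1 km, from the table: ρ = 1.112 kg/m³.
Weight W = mg = 851 × 9.81 = 8348 N.
V_stall = √(2W/(ρ·S·CL,max)) = √(2 × 8348 / (1.112 × 14.5 × 1.58))
V_stall = √655.4 = 25.6 m/s

V_stall = 25.6 m/s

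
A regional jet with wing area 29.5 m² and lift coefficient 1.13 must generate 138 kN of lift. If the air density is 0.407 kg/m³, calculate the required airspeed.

v = 143 m/s

L = ½ρv²S·CL ⇒ v = √(2L/(ρ·S·CL))
v = √(2 × 1.38×10^5 / (0.407 × 29.5 × 1.13)) = √20340 = 143 m/s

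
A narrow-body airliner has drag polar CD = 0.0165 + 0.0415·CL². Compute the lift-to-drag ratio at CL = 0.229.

L/D = 12.3

CD = 0.0165 + 0.0415 × 0.229² = 0.01868
L/D = CL/CD = 0.229 / 0.01868 = 12.3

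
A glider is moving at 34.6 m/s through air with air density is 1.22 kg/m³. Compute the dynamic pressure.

q = ½ρv² = ½ × 1.22 × 34.6² = 730 Pa

q = 730 Pa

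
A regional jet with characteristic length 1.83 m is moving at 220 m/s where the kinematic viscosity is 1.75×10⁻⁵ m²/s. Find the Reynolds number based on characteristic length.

Re = v·c/ν = 220 × 1.83 / (1.75×10⁻⁵) = 2.3×10^7

Re = 2.3×10^7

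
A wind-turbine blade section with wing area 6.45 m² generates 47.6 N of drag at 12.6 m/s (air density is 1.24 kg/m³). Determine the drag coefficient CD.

CD = 0.075

From D = ½ρv²S·CD, rearranging gives CD = 2D/(ρv²S).
CD = 2 × 47.6 / (1.24 × 12.6² × 6.45) = 0.075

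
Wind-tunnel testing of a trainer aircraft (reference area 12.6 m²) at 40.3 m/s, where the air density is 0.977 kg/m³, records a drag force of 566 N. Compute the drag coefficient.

CD = 0.0566

From D = ½ρv²S·CD, rearranging gives CD = 2D/(ρv²S).
CD = 2 × 566 / (0.977 × 40.3² × 12.6) = 0.0566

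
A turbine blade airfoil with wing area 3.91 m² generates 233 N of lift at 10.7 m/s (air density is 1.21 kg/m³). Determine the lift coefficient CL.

CL = 0.86

From L = ½ρv²S·CL, rearranging gives CL = 2L/(ρv²S).
CL = 2 × 233 / (1.21 × 10.7² × 3.91) = 0.86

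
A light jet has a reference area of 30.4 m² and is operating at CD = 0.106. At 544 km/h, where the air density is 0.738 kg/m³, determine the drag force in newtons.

D = 27200 N

Convert speed: v = 544 km/h ÷ 3.6 = 151.1 m/s.
D = ½ρv²S·CD = ½ × 0.738 × 151.1² × 30.4 × 0.106 = 27200 N ≈ 27.2 kN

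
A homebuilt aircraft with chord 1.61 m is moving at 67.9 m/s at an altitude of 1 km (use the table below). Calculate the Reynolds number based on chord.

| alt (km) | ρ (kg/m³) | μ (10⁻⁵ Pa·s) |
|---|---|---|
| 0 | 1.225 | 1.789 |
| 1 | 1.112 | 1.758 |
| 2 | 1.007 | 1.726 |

At 1 km, from the table: ρ = 1.112 kg/m³, μ = 1.758×10⁻⁵ Pa·s.
Re = ρ·v·c/μ = 1.112 × 67.9 × 1.61 / (1.758×10⁻⁵) = 6.91×10^6

Re = 6.91×10^6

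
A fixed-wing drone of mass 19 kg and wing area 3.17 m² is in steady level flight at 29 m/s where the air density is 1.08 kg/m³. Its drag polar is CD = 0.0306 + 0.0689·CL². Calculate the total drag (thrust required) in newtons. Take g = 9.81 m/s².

D = 45.7 N

In steady level flight, lift balances weight: W = mg = 19 × 9.81 = 186.39 N.
q = ½ρv² = ½ × 1.08 × 29² = 454.1 Pa.
Required CL = L/(qS) = 186.39/(454.1·3.17) = 0.1295.
CD = 0.0306 + 0.0689 × 0.1295² = 0.03175.
D = q·S·CD = 454.1 × 3.17 × 0.03175 = 45.72 N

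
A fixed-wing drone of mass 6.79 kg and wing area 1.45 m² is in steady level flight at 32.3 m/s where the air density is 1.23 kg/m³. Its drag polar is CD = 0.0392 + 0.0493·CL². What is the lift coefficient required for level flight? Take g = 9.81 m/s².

CL = 0.0716

In steady level flight, lift balances weight: W = mg = 6.79 × 9.81 = 66.61 N.
Dynamic pressure q = 0.5 × 1.23 × 32.3² = 641.6 Pa.
Required CL = L/(qS) = 66.61/(641.6·1.45) = 0.0716.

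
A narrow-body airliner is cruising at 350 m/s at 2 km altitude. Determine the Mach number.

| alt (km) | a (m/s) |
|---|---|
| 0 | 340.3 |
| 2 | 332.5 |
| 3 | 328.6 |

At 2 km, from the table: a = 332.5 m/s.
M = v/a = 350 / 332.5 = 1.05

M = 1.05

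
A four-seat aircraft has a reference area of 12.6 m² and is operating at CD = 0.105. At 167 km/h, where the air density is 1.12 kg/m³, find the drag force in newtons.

D = 1590 N

Convert speed: v = 167 km/h ÷ 3.6 = 46.39 m/s.
Dynamic pressure q = ½ρv² = ½ × 1.12 × 46.39² = 1205 Pa.
D = q·S·CD = 1205 × 12.6 × 0.105 = 1590 N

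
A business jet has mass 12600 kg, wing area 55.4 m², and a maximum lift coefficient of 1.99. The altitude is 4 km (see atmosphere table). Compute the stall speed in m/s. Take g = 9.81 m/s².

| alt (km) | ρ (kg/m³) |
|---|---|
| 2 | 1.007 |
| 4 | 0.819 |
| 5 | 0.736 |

At 4 km, from the table: ρ = 0.819 kg/m³.
Stall occurs when L = W at CL,max. W = mg = 12600 × 9.81 = 1.236×10^5 N.
From L = ½ρV²S·CL,max = W: V_stall = √(2W/(ρSCL,max)) = √(2·1.236×10^5/(0.819·55.4·1.99))
V_stall = √2738 = 52.3 m/s

V_stall = 52.3 m/s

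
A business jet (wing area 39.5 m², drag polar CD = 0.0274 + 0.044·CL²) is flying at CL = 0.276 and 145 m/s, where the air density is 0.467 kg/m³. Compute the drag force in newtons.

D = 5960 N

CD = 0.0274 + 0.044 × 0.276² = 0.03075
D = ½ρv²S·CD = ½ × 0.467 × 145² × 39.5 × 0.03075 = 5960 N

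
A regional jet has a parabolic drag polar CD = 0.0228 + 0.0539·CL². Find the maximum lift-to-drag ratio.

For CD = CD0 + K·CL², (L/D)max occurs at CL* = √(CD0/K) and equals 1/(2√(K·CD0)).
(L/D)max = 1/(2√(0.0539 × 0.0228)) = 1/(2 × 0.03506) = 14.3

(L/D)max = 14.3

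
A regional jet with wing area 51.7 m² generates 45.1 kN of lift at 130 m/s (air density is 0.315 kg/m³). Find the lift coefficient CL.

From L = ½ρv²S·CL, rearranging gives CL = 2L/(ρv²S).
CL = 2 × 45100 / (0.315 × 130² × 51.7) = 0.328

CL = 0.328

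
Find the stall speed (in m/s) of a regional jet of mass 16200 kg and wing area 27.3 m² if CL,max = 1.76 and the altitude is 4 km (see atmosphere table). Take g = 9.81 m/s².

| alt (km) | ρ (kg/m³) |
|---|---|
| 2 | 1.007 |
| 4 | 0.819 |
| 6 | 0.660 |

V_stall = 89.9 m/s

At 4 km, from the table: ρ = 0.819 kg/m³.
Weight W = mg = 16200 × 9.81 = 1.589×10^5 N.
From L = ½ρV²S·CL,max = W: V_stall = √(2W/(ρSCL,max)) = √(2·1.589×10^5/(0.819·27.3·1.76))
V_stall = √8077 = 89.9 m/s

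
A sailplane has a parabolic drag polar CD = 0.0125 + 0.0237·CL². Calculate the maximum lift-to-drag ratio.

For CD = CD0 + K·CL², (L/D)max occurs at CL* = √(CD0/K) and equals 1/(2√(K·CD0)).
(L/D)max = 1/(2√(0.0237 × 0.0125)) = 1/(2 × 0.01721) = 29

(L/D)max = 29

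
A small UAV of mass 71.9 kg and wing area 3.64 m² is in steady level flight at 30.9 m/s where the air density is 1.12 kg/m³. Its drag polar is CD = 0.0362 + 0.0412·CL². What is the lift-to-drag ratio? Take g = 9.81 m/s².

In steady level flight, lift balances weight: W = mg = 71.9 × 9.81 = 705.34 N.
Dynamic pressure q = 0.5 × 1.12 × 30.9² = 534.7 Pa.
Required CL = L/(qS) = 705.34/(534.7·3.64) = 0.3624.
CD = 0.0362 + 0.0412 × 0.3624² = 0.04161.
L/D = CL/CD = 0.3624 / 0.04161 = 8.71

L/D = 8.71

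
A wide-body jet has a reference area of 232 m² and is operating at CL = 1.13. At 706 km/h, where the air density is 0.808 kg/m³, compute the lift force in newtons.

L = 4.07×10^6 N

Convert speed: v = 706 km/h ÷ 3.6 = 196.1 m/s.
Dynamic pressure q = ½ρv² = ½ × 0.808 × 196.1² = 15540 Pa.
L = q·S·CL = 15540 × 232 × 1.13 = 4.07×10^6 N ≈ 4070 kN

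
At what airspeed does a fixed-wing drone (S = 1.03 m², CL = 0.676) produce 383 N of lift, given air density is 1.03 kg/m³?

L = ½ρv²S·CL ⇒ v = √(2L/(ρ·S·CL))
v = √(2 × 383 / (1.03 × 1.03 × 0.676)) = √1068 = 32.7 m/s

v = 32.7 m/s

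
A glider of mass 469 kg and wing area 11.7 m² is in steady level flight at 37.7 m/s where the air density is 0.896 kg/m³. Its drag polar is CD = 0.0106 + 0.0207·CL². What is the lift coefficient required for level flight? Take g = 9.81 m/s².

In steady level flight, lift balances weight: W = mg = 469 × 9.81 = 4600.9 N.
Dynamic pressure q = 0.5 × 0.896 × 37.7² = 636.7 Pa.
Required CL = L/(qS) = 4600.9/(636.7·11.7) = 0.6176.

CL = 0.618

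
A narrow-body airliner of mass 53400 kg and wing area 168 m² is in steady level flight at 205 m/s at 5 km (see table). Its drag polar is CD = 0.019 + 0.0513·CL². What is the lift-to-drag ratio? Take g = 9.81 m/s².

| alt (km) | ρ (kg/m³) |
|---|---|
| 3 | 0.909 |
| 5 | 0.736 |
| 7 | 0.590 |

L/D = 9.56

At 5 km, from the table: ρ = 0.736 kg/m³.
Level flight ⇒ L = W = m·g = 53400 × 9.81 = 5.2385×10^5 N.
Dynamic pressure q = 0.5 × 0.736 × 205² = 15470 Pa.
CL = W/(q·S) = 5.2385×10^5 / (15470 × 168) = 0.2016.
CD = 0.019 + 0.0513 × 0.2016² = 0.02109.
L/D = CL/CD = 0.2016 / 0.02109 = 9.56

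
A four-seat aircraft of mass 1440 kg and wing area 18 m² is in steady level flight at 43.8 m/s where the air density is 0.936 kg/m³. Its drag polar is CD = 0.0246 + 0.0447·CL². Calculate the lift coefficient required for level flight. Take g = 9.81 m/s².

Weight W = mg = 1440 × 9.81 = 14126 N; in level flight L = W.
Dynamic pressure q = 0.5 × 0.936 × 43.8² = 897.8 Pa.
CL = W/(q·S) = 14126 / (897.8 × 18) = 0.8741.

CL = 0.874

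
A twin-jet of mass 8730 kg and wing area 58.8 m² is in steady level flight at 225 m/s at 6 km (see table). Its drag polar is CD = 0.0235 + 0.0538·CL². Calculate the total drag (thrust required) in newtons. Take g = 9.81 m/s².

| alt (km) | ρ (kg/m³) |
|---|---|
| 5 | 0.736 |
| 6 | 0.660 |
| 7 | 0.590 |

D = 23500 N

At 6 km, from the table: ρ = 0.660 kg/m³.
Weight W = mg = 8730 × 9.81 = 85641 N; in level flight L = W.
q = ½ρv² = ½ × 0.66 × 225² = 16710 Pa.
CL = 2W/(ρv²S) = 2×85641/(0.66×225²×58.8) = 0.08718.
CD = 0.0235 + 0.0538 × 0.08718² = 0.02391.
D = q·S·CD = 16710 × 58.8 × 0.02391 = 23490 N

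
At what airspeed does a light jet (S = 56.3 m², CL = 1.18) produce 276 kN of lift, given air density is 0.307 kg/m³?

v = 165 m/s

L = ½ρv²S·CL ⇒ v = √(2L/(ρ·S·CL))
v = √(2 × 2.76×10^5 / (0.307 × 56.3 × 1.18)) = √27070 = 165 m/s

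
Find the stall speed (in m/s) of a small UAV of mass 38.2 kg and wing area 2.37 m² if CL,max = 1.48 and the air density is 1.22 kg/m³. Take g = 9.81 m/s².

V_stall = 13.2 m/s

Weight W = mg = 38.2 × 9.81 = 374.7 N.
From L = ½ρV²S·CL,max = W: V_stall = √(2W/(ρSCL,max)) = √(2·374.7/(1.22·2.37·1.48))
V_stall = √175.1 = 13.2 m/s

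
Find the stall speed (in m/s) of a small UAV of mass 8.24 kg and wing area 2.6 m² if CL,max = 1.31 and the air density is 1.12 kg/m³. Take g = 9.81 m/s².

At stall, lift equals weight: L = W = m·g = 8.24 × 9.81 = 80.83 N.
From L = ½ρV²S·CL,max = W: V_stall = √(2W/(ρSCL,max)) = √(2·80.83/(1.12·2.6·1.31))
V_stall = √42.38 = 6.51 m/s

V_stall = 6.51 m/s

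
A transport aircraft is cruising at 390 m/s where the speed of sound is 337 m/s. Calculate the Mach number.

M = v/a = 390 / 337 = 1.16

M = 1.16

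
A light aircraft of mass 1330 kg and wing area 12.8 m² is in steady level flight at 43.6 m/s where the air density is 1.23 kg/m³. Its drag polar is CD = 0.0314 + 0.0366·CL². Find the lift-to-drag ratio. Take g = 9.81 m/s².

L/D = 14.7

Weight W = mg = 1330 × 9.81 = 13047 N; in level flight L = W.
Dynamic pressure q = 0.5 × 1.23 × 43.6² = 1169 Pa.
CL = W/(q·S) = 13047 / (1169 × 12.8) = 0.8719.
CD = 0.0314 + 0.0366 × 0.8719² = 0.05922.
L/D = CL/CD = 0.8719 / 0.05922 = 14.7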